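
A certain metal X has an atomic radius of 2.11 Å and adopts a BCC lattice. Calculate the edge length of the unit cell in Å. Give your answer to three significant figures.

In a BCC lattice, atoms touch along the body diagonal, so √3·a = 4r.
a = 4r/√3 = 4 × 2.11 / 1.7321 = 4.87 Å.

4.87 Å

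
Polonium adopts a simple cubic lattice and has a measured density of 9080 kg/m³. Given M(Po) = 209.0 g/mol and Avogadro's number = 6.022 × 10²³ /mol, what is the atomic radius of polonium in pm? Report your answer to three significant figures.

168 pm

For a simple cubic cell (Z = 1), a³ = Z·M/(N_A·ρ) = 1 × 209.0 / (6.022 × 10²³ × 9.080) = 3.822 × 10^-23 cm³, so a = 3.369 × 10^-8 cm = 336.9 pm.
Atoms touch along the cell edge, so a = 2r, so r = 0.5000 × a = 168 pm.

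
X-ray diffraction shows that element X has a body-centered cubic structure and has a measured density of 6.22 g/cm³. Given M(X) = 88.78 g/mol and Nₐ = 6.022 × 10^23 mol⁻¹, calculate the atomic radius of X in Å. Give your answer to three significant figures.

1.57 Å

For a BCC cell (Z = 2), a³ = Z·M/(N_A·ρ) = 2 × 88.78 / (6.022 × 10²³ × 6.220) = 4.740 × 10^-23 cm³, so a = 3.619 × 10^-8 cm = 3.619 Å.
Atoms touch along the body diagonal, so √3·a = 4r, so r = 0.4330 × a = 1.57 Å.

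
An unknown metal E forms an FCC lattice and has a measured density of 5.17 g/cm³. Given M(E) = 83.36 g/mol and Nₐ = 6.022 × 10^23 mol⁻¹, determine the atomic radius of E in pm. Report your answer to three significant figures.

For an FCC cell (Z = 4), a³ = Z·M/(N_A·ρ) = 4 × 83.36 / (6.022 × 10²³ × 5.170) = 1.071 × 10^-22 cm³, so a = 4.749 × 10^-8 cm = 474.9 pm.
Atoms touch along the face diagonal, so √2·a = 4r, so r = 0.3536 × a = 168 pm.

168 pm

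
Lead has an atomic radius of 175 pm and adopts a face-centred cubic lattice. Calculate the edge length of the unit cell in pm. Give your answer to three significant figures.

495 pm

In an FCC lattice, atoms touch along the face diagonal, so √2·a = 4r.
a = 4r/√2 = 4 × 175 / 1.4142 = 495 pm.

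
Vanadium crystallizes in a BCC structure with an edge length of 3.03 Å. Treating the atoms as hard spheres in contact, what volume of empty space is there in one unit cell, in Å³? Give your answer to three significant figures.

8.90 Å³

In a BCC lattice atoms touch along the body diagonal, so √3·a = 4r, so r = 0.4330a = 1.312 Å.
V_cell = a³ = 27.82 Å³; V_atoms = 2 × (4/3)πr³ = 18.92 Å³.
Empty space = 27.82 − 18.92 = 8.90 Å³.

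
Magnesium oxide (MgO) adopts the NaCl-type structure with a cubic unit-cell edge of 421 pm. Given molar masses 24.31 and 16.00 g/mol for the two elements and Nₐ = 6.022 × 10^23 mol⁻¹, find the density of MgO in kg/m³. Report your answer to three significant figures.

The NaCl-type structure contains Z = 4 formula units per cell; M(MgO) = 24.31 + 16.00 = 40.31 g/mol.
a³ = (4.210 × 10^-8 cm)³ = 7.462 × 10^-23 cm³.
ρ = 4 × 40.31 / (6.022 × 10²³ × 7.462 × 10^-23) = 3.588 g/cm³ = 3590 kg/m³.

3590 kg/m³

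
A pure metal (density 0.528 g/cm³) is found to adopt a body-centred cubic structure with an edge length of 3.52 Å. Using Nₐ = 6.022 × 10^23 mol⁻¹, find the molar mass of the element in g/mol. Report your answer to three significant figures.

6.93 g/mol

A BCC cell has Z = 2 atoms; a = 3.520 × 10^-8 cm.
M = ρ·N_A·a³/Z = 0.528 × 6.022 × 10²³ × 4.361 × 10^-23 / 2 = 6.93 g/mol.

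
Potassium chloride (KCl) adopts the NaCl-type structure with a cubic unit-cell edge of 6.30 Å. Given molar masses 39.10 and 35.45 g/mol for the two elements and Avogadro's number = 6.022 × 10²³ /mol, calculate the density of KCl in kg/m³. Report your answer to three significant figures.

The NaCl-type structure contains Z = 4 formula units per cell; M(KCl) = 39.10 + 35.45 = 74.55 g/mol.
a³ = (6.300 × 10^-8 cm)³ = 2.500 × 10^-22 cm³.
ρ = 4 × 74.55 / (6.022 × 10²³ × 2.500 × 10^-22) = 1.980 g/cm³ = 1980 kg/m³.

1980 kg/m³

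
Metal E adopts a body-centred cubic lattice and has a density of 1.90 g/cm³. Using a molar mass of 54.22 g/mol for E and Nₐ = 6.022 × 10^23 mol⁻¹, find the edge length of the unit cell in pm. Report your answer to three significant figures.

456 pm

With Z = 2 atoms per BCC cell, a³ = Z·M/(N_A·ρ) = 2 × 54.22 / (6.022 × 10²³ × 1.900 g/cm³) = 9.478 × 10^-23 cm³.
a = (9.478 × 10^-23)^(1/3) = 4.559 × 10^-8 cm = 456 pm.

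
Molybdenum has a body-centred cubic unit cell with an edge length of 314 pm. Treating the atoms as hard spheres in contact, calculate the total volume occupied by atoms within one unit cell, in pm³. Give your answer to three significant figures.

2.11 × 10^7 pm³

In a BCC lattice atoms touch along the body diagonal, so √3·a = 4r, so r = 0.4330a = 136.0 pm.
V_atoms = Z × (4/3)πr³ = 2 × (4/3)π × (136.0)³ = 2.11 × 10^7 pm³.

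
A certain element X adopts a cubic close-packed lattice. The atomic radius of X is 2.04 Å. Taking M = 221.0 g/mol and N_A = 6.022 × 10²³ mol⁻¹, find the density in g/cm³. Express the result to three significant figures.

In an FCC lattice, atoms touch along the face diagonal, so √2·a = 4r, giving a = 5.770 Å = 5.770 × 10^-8 cm.
With Z = 4, ρ = Z·M/(N_A·a³) = 4 × 221.0 / (6.022 × 10²³ × 1.921 × 10^-22) = 7.642 g/cm³.

7.64 g/cm³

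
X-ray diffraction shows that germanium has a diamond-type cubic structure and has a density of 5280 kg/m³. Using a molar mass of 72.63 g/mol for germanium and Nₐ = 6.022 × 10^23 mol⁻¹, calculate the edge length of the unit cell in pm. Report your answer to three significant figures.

With Z = 8 atoms per diamond cubic cell, a³ = Z·M/(N_A·ρ) = 8 × 72.63 / (6.022 × 10²³ × 5.280 g/cm³) = 1.827 × 10^-22 cm³.
a = (1.827 × 10^-22)^(1/3) = 5.675 × 10^-8 cm = 567 pm.

567 pm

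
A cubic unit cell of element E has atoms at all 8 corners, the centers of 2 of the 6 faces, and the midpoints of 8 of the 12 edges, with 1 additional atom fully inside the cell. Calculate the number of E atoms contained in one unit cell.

5

Corner atoms are shared by 8 cells (1/8 each), face atoms by 2 (1/2 each), edge atoms by 4 (1/4 each), interior atoms are unshared.
Net atoms = 8 × 1/8 + 2 × 1/2 + 8 × 1/4 + 1 = 1 + 1 + 2 + 1 = 5.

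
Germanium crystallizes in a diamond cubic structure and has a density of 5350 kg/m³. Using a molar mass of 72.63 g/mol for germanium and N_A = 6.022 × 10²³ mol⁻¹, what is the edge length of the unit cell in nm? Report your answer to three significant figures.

With Z = 8 atoms per diamond cubic cell, a³ = Z·M/(N_A·ρ) = 8 × 72.63 / (6.022 × 10²³ × 5.350 g/cm³) = 1.803 × 10^-22 cm³.
a = (1.803 × 10^-22)^(1/3) = 5.650 × 10^-8 cm = 0.565 nm.

0.565 nm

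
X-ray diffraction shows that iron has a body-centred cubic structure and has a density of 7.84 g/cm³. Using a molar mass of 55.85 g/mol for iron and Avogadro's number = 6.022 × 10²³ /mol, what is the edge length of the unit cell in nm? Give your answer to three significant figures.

0.287 nm

With Z = 2 atoms per BCC cell, a³ = Z·M/(N_A·ρ) = 2 × 55.85 / (6.022 × 10²³ × 7.840 g/cm³) = 2.366 × 10^-23 cm³.
a = (2.366 × 10^-23)^(1/3) = 2.871 × 10^-8 cm = 0.287 nm.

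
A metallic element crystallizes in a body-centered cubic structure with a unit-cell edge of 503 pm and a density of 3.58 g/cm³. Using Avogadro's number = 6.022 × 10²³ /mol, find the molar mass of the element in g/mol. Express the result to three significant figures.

A BCC cell has Z = 2 atoms; a = 5.030 × 10^-8 cm.
M = ρ·N_A·a³/Z = 3.58 × 6.022 × 10²³ × 1.273 × 10^-22 / 2 = 137 g/mol.

137 g/mol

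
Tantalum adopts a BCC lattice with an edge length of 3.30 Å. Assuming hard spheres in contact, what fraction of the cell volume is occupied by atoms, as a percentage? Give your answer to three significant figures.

In a BCC lattice atoms touch along the body diagonal, so √3·a = 4r, so r = 0.4330a = 1.429 Å.
Packing fraction = Z·(4/3)πr³ / a³ = 2 × (4/3)π × (1.429)³ / (3.30)³ = 0.6802 = 68.0%.

68.0%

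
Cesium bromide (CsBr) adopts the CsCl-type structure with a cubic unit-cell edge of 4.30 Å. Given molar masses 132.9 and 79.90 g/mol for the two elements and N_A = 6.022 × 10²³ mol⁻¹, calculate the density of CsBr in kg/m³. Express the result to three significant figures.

4440 kg/m³

The CsCl-type structure contains Z = 1 formula unit per cell; M(CsBr) = 132.9 + 79.90 = 212.8 g/mol.
a³ = (4.300 × 10^-8 cm)³ = 7.951 × 10^-23 cm³.
ρ = 1 × 212.8 / (6.022 × 10²³ × 7.951 × 10^-23) = 4.445 g/cm³ = 4440 kg/m³.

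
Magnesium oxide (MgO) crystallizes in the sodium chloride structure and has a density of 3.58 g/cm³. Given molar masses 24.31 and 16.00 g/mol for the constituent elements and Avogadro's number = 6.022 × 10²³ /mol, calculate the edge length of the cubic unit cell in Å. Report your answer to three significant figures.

4.21 Å

M(MgO) = 40.31 g/mol; Z = 4 formula units per cell.
a³ = Z·M/(N_A·ρ) = 4 × 40.31 / (6.022 × 10²³ × 3.58) = 7.479 × 10^-23 cm³, so a = 4.213 × 10^-8 cm = 4.21 Å.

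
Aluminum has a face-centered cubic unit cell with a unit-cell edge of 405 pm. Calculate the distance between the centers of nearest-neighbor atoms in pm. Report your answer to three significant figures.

In an FCC structure, atoms touch along the face diagonal, so √2·a = 4r; the nearest-neighbor distance equals 2r = 0.7071·a.
d = 0.7071 × 405 = 286 pm.

286 pm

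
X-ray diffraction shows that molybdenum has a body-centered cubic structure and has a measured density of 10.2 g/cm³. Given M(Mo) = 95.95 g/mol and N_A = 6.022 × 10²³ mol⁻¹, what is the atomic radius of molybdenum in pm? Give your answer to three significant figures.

For a BCC cell (Z = 2), a³ = Z·M/(N_A·ρ) = 2 × 95.95 / (6.022 × 10²³ × 10.20) = 3.124 × 10^-23 cm³, so a = 3.150 × 10^-8 cm = 315.0 pm.
Atoms touch along the body diagonal, so √3·a = 4r, so r = 0.4330 × a = 136 pm.

136 pm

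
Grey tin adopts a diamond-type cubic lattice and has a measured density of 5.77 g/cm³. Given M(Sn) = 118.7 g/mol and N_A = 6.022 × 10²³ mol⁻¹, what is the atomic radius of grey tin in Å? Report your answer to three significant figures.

For a diamond cubic cell (Z = 8), a³ = Z·M/(N_A·ρ) = 8 × 118.7 / (6.022 × 10²³ × 5.770) = 2.733 × 10^-22 cm³, so a = 6.489 × 10^-8 cm = 6.489 Å.
Nearest neighbors lie along the body diagonal with √3·a = 8r, so r = 0.2165 × a = 1.41 Å.

1.41 Å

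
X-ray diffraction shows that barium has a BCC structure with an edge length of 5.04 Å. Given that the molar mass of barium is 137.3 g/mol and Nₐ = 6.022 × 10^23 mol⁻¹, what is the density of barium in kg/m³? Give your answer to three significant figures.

A BCC unit cell contains Z = 2 atoms.
Cell volume: a³ = (5.04 Å)³ = (5.040 × 10^-8 cm)³ = 1.280 × 10^-22 cm³.
ρ = Z·M/(N_A·a³) = 2 × 137.3 / (6.022 × 10²³ × 1.280 × 10^-22) = 3.562 g/cm³ = 3560 kg/m³.

3560 kg/m³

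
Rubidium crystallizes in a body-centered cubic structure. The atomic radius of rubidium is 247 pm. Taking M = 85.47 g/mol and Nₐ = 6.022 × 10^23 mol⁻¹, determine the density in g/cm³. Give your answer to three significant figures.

In a BCC lattice, atoms touch along the body diagonal, so √3·a = 4r, giving a = 570.4 pm = 5.704 × 10^-8 cm.
With Z = 2, ρ = Z·M/(N_A·a³) = 2 × 85.47 / (6.022 × 10²³ × 1.856 × 10^-22) = 1.529 g/cm³.

1.53 g/cm³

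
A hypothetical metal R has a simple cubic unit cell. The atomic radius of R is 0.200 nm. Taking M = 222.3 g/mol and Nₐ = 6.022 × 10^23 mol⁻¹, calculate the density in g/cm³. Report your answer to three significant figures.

5.77 g/cm³

In a simple cubic lattice, atoms touch along the cell edge, so a = 2r, giving a = 0.4000 nm = 4.000 × 10^-8 cm.
With Z = 1, ρ = Z·M/(N_A·a³) = 1 × 222.3 / (6.022 × 10²³ × 6.400 × 10^-23) = 5.768 g/cm³.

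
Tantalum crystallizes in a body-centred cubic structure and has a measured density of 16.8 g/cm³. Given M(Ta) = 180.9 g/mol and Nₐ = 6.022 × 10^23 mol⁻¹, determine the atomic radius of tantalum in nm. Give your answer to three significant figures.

0.143 nm

For a BCC cell (Z = 2), a³ = Z·M/(N_A·ρ) = 2 × 180.9 / (6.022 × 10²³ × 16.80) = 3.576 × 10^-23 cm³, so a = 3.295 × 10^-8 cm = 0.3295 nm.
Atoms touch along the body diagonal, so √3·a = 4r, so r = 0.4330 × a = 0.143 nm.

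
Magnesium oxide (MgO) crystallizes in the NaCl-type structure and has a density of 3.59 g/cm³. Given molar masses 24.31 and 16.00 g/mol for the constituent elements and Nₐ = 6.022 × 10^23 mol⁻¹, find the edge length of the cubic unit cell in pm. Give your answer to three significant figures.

M(MgO) = 40.31 g/mol; Z = 4 formula units per cell.
a³ = Z·M/(N_A·ρ) = 4 × 40.31 / (6.022 × 10²³ × 3.59) = 7.458 × 10^-23 cm³, so a = 4.209 × 10^-8 cm = 421 pm.

421 pm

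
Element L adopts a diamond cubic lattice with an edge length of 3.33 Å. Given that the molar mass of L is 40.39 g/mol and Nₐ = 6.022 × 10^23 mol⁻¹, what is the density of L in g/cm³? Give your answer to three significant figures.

14.5 g/cm³

A diamond cubic unit cell contains Z = 8 atoms.
Cell volume: a³ = (3.33 Å)³ = (3.330 × 10^-8 cm)³ = 3.693 × 10^-23 cm³.
ρ = Z·M/(N_A·a³) = 8 × 40.39 / (6.022 × 10²³ × 3.693 × 10^-23) = 14.53 g/cm³.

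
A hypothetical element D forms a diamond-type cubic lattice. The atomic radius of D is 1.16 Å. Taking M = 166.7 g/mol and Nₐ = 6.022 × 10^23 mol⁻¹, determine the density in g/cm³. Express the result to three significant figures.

14.4 g/cm³

In a diamond cubic lattice, nearest neighbors lie along the body diagonal with √3·a = 8r, giving a = 5.358 Å = 5.358 × 10^-8 cm.
With Z = 8, ρ = Z·M/(N_A·a³) = 8 × 166.7 / (6.022 × 10²³ × 1.538 × 10^-22) = 14.40 g/cm³.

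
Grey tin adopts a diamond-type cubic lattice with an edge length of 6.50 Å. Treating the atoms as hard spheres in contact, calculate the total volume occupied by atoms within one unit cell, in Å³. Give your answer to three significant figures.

93.4 Å³

In a diamond cubic lattice nearest neighbors lie along the body diagonal with √3·a = 8r, so r = 0.2165a = 1.407 Å.
V_atoms = Z × (4/3)πr³ = 8 × (4/3)π × (1.407)³ = 93.4 Å³.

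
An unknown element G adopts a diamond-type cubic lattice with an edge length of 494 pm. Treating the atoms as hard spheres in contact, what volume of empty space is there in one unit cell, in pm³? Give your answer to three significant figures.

In a diamond cubic lattice nearest neighbors lie along the body diagonal with √3·a = 8r, so r = 0.2165a = 107.0 pm.
V_cell = a³ = 1.206 × 10^8 pm³; V_atoms = 8 × (4/3)πr³ = 4.100 × 10^7 pm³.
Empty space = 1.206 × 10^8 − 4.100 × 10^7 = 7.96 × 10^7 pm³.

7.96 × 10^7 pm³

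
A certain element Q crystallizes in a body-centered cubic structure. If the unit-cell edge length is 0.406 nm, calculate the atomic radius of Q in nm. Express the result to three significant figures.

0.176 nm

In a BCC lattice, atoms touch along the body diagonal, so √3·a = 4r.
r = √3·a/4 = 1.7321 × 0.406 / 4 = 0.176 nm.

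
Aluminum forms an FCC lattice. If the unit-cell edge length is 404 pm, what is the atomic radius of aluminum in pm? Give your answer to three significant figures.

143 pm

In an FCC lattice, atoms touch along the face diagonal, so √2·a = 4r.
r = √2·a/4 = 1.4142 × 404 / 4 = 143 pm.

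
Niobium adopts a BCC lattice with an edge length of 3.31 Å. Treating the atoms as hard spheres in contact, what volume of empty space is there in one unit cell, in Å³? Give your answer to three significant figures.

In a BCC lattice atoms touch along the body diagonal, so √3·a = 4r, so r = 0.4330a = 1.433 Å.
V_cell = a³ = 36.26 Å³; V_atoms = 2 × (4/3)πr³ = 24.67 Å³.
Empty space = 36.26 − 24.67 = 11.6 Å³.

11.6 Å³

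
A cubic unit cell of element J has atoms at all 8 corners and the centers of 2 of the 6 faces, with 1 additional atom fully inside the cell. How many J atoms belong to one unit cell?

3

Corner atoms are shared by 8 cells (1/8 each), face atoms by 2 (1/2 each), interior atoms are unshared.
Net atoms = 8 × 1/8 + 2 × 1/2 + 1 = 1 + 1 + 1 = 3.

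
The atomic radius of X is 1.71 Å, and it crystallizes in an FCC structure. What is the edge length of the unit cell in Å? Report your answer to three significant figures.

4.84 Å

In an FCC lattice, atoms touch along the face diagonal, so √2·a = 4r.
a = 4r/√2 = 4 × 1.71 / 1.4142 = 4.84 Å.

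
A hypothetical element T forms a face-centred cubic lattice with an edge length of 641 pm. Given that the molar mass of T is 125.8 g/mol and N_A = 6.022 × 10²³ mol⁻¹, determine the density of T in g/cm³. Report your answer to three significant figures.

An FCC unit cell contains Z = 4 atoms.
Cell volume: a³ = (641 pm)³ = (6.410 × 10^-8 cm)³ = 2.634 × 10^-22 cm³.
ρ = Z·M/(N_A·a³) = 4 × 125.8 / (6.022 × 10²³ × 2.634 × 10^-22) = 3.173 g/cm³.

3.17 g/cm³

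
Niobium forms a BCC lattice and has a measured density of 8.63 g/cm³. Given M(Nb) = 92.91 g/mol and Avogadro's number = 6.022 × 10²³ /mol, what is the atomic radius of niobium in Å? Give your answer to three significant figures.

1.43 Å

For a BCC cell (Z = 2), a³ = Z·M/(N_A·ρ) = 2 × 92.91 / (6.022 × 10²³ × 8.630) = 3.576 × 10^-23 cm³, so a = 3.294 × 10^-8 cm = 3.294 Å.
Atoms touch along the body diagonal, so √3·a = 4r, so r = 0.4330 × a = 1.43 Å.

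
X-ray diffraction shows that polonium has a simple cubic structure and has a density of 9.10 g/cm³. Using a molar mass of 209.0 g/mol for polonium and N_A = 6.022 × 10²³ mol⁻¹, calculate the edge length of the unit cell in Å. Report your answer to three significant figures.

With Z = 1 atom per simple cubic cell, a³ = Z·M/(N_A·ρ) = 1 × 209.0 / (6.022 × 10²³ × 9.100 g/cm³) = 3.814 × 10^-23 cm³.
a = (3.814 × 10^-23)^(1/3) = 3.366 × 10^-8 cm = 3.37 Å.

3.37 Å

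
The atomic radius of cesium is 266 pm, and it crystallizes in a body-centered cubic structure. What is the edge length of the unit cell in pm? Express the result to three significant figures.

In a BCC lattice, atoms touch along the body diagonal, so √3·a = 4r.
a = 4r/√3 = 4 × 266 / 1.7321 = 614 pm.

614 pm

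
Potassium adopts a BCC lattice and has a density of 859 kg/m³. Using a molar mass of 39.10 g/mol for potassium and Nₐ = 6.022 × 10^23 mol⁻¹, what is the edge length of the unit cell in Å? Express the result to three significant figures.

5.33 Å

With Z = 2 atoms per BCC cell, a³ = Z·M/(N_A·ρ) = 2 × 39.10 / (6.022 × 10²³ × 0.8590 g/cm³) = 1.512 × 10^-22 cm³.
a = (1.512 × 10^-22)^(1/3) = 5.327 × 10^-8 cm = 5.33 Å.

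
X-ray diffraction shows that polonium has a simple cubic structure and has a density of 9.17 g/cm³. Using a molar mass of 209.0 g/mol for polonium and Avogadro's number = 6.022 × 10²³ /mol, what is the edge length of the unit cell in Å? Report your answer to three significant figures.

3.36 Å

With Z = 1 atom per simple cubic cell, a³ = Z·M/(N_A·ρ) = 1 × 209.0 / (6.022 × 10²³ × 9.170 g/cm³) = 3.785 × 10^-23 cm³.
a = (3.785 × 10^-23)^(1/3) = 3.357 × 10^-8 cm = 3.36 Å.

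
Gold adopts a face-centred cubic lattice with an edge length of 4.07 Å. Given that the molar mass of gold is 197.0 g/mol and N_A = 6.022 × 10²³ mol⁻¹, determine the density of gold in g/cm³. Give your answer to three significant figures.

19.4 g/cm³

An FCC unit cell contains Z = 4 atoms.
Cell volume: a³ = (4.07 Å)³ = (4.070 × 10^-8 cm)³ = 6.742 × 10^-23 cm³.
ρ = Z·M/(N_A·a³) = 4 × 197.0 / (6.022 × 10²³ × 6.742 × 10^-23) = 19.41 g/cm³.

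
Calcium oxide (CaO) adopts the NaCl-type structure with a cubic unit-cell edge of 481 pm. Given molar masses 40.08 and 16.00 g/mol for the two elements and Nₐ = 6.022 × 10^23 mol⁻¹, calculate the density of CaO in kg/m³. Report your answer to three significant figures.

3350 kg/m³

The NaCl-type structure contains Z = 4 formula units per cell; M(CaO) = 40.08 + 16.00 = 56.08 g/mol.
a³ = (4.810 × 10^-8 cm)³ = 1.113 × 10^-22 cm³.
ρ = 4 × 56.08 / (6.022 × 10²³ × 1.113 × 10^-22) = 3.347 g/cm³ = 3350 kg/m³.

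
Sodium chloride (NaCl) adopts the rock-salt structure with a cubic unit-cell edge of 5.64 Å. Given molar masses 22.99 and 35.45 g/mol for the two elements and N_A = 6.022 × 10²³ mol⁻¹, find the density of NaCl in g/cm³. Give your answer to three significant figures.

2.16 g/cm³

The rock-salt structure contains Z = 4 formula units per cell; M(NaCl) = 22.99 + 35.45 = 58.44 g/mol.
a³ = (5.640 × 10^-8 cm)³ = 1.794 × 10^-22 cm³.
ρ = 4 × 58.44 / (6.022 × 10²³ × 1.794 × 10^-22) = 2.164 g/cm³.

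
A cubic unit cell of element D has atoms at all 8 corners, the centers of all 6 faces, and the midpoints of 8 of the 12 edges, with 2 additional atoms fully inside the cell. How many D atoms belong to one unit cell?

Corner atoms are shared by 8 cells (1/8 each), face atoms by 2 (1/2 each), edge atoms by 4 (1/4 each), interior atoms are unshared.
Net atoms = 8 × 1/8 + 6 × 1/2 + 8 × 1/4 + 2 = 1 + 3 + 2 + 2 = 8.

8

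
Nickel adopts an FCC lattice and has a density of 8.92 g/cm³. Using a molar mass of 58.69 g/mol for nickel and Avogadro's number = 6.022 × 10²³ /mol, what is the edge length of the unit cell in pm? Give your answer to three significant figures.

With Z = 4 atoms per FCC cell, a³ = Z·M/(N_A·ρ) = 4 × 58.69 / (6.022 × 10²³ × 8.920 g/cm³) = 4.370 × 10^-23 cm³.
a = (4.370 × 10^-23)^(1/3) = 3.522 × 10^-8 cm = 352 pm.

352 pm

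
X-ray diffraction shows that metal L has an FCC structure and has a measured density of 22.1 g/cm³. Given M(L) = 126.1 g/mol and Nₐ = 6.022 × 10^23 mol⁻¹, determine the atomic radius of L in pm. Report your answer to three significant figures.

119 pm

For an FCC cell (Z = 4), a³ = Z·M/(N_A·ρ) = 4 × 126.1 / (6.022 × 10²³ × 22.10) = 3.790 × 10^-23 cm³, so a = 3.359 × 10^-8 cm = 335.9 pm.
Atoms touch along the face diagonal, so √2·a = 4r, so r = 0.3536 × a = 119 pm.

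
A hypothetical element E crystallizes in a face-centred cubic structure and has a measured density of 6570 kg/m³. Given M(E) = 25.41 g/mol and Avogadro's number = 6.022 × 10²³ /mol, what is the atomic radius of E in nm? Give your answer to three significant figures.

0.104 nm

For an FCC cell (Z = 4), a³ = Z·M/(N_A·ρ) = 4 × 25.41 / (6.022 × 10²³ × 6.570) = 2.569 × 10^-23 cm³, so a = 2.951 × 10^-8 cm = 0.2951 nm.
Atoms touch along the face diagonal, so √2·a = 4r, so r = 0.3536 × a = 0.104 nm.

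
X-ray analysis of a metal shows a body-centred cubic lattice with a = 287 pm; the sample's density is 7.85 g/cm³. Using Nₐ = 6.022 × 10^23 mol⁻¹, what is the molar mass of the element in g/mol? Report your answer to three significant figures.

A BCC cell has Z = 2 atoms; a = 2.870 × 10^-8 cm.
M = ρ·N_A·a³/Z = 7.85 × 6.022 × 10²³ × 2.364 × 10^-23 / 2 = 55.9 g/mol.

55.9 g/mol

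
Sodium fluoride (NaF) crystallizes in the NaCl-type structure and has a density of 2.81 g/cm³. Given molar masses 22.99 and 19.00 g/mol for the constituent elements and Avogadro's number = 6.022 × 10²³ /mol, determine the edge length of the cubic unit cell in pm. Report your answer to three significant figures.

M(NaF) = 41.99 g/mol; Z = 4 formula units per cell.
a³ = Z·M/(N_A·ρ) = 4 × 41.99 / (6.022 × 10²³ × 2.81) = 9.926 × 10^-23 cm³, so a = 4.630 × 10^-8 cm = 463 pm.

463 pm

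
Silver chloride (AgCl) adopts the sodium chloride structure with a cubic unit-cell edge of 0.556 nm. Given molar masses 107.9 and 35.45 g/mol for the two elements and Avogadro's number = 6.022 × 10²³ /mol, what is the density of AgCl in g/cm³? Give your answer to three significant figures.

The sodium chloride structure contains Z = 4 formula units per cell; M(AgCl) = 107.9 + 35.45 = 143.35 g/mol.
a³ = (5.560 × 10^-8 cm)³ = 1.719 × 10^-22 cm³.
ρ = 4 × 143.35 / (6.022 × 10²³ × 1.719 × 10^-22) = 5.540 g/cm³.

5.54 g/cm³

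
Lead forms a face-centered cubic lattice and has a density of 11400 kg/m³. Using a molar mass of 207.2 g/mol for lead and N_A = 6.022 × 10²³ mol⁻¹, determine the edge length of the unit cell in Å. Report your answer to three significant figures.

4.94 Å

With Z = 4 atoms per FCC cell, a³ = Z·M/(N_A·ρ) = 4 × 207.2 / (6.022 × 10²³ × 11.40 g/cm³) = 1.207 × 10^-22 cm³.
a = (1.207 × 10^-22)^(1/3) = 4.942 × 10^-8 cm = 4.94 Å.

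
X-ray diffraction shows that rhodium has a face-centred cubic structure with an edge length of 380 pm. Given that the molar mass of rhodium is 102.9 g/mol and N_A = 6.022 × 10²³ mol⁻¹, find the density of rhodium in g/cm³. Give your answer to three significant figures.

12.5 g/cm³

An FCC unit cell contains Z = 4 atoms.
Cell volume: a³ = (380 pm)³ = (3.800 × 10^-8 cm)³ = 5.487 × 10^-23 cm³.
ρ = Z·M/(N_A·a³) = 4 × 102.9 / (6.022 × 10²³ × 5.487 × 10^-23) = 12.46 g/cm³.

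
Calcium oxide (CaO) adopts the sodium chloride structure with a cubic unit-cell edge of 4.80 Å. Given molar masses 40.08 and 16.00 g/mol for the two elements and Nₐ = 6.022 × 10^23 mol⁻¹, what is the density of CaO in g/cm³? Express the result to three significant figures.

3.37 g/cm³

The sodium chloride structure contains Z = 4 formula units per cell; M(CaO) = 40.08 + 16.00 = 56.08 g/mol.
a³ = (4.800 × 10^-8 cm)³ = 1.106 × 10^-22 cm³.
ρ = 4 × 56.08 / (6.022 × 10²³ × 1.106 × 10^-22) = 3.368 g/cm³.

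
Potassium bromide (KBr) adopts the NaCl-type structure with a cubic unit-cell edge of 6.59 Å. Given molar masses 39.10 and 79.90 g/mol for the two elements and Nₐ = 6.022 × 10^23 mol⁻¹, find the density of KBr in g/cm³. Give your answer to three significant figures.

2.76 g/cm³

The NaCl-type structure contains Z = 4 formula units per cell; M(KBr) = 39.10 + 79.90 = 119.0 g/mol.
a³ = (6.590 × 10^-8 cm)³ = 2.862 × 10^-22 cm³.
ρ = 4 × 119.0 / (6.022 × 10²³ × 2.862 × 10^-22) = 2.762 g/cm³.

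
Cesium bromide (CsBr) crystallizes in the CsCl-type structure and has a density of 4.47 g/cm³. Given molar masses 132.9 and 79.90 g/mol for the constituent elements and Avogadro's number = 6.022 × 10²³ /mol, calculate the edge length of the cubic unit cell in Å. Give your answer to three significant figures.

4.29 Å

M(CsBr) = 212.8 g/mol; Z = 1 formula unit per cell.
a³ = Z·M/(N_A·ρ) = 1 × 212.8 / (6.022 × 10²³ × 4.47) = 7.905 × 10^-23 cm³, so a = 4.292 × 10^-8 cm = 4.29 Å.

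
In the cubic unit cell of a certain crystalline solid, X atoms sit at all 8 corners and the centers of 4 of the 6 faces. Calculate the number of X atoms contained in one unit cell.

Corner atoms are shared by 8 cells (1/8 each), face atoms by 2 (1/2 each).
Net atoms = 8 × 1/8 + 4 × 1/2 = 1 + 2 = 3.

3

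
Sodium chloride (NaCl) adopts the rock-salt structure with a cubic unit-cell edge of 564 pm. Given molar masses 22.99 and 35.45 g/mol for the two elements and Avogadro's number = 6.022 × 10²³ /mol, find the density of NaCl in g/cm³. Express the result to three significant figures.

2.16 g/cm³

The rock-salt structure contains Z = 4 formula units per cell; M(NaCl) = 22.99 + 35.45 = 58.44 g/mol.
a³ = (5.640 × 10^-8 cm)³ = 1.794 × 10^-22 cm³.
ρ = 4 × 58.44 / (6.022 × 10²³ × 1.794 × 10^-22) = 2.164 g/cm³.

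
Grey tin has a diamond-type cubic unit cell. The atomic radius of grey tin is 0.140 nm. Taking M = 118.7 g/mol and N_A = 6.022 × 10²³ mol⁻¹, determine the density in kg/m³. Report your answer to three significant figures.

In a diamond cubic lattice, nearest neighbors lie along the body diagonal with √3·a = 8r, giving a = 0.6466 nm = 6.466 × 10^-8 cm.
With Z = 8, ρ = Z·M/(N_A·a³) = 8 × 118.7 / (6.022 × 10²³ × 2.704 × 10^-22) = 5.832 g/cm³ = 5830 kg/m³.

5830 kg/m³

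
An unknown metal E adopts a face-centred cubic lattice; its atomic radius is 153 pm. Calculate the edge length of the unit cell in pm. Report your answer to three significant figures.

In an FCC lattice, atoms touch along the face diagonal, so √2·a = 4r.
a = 4r/√2 = 4 × 153 / 1.4142 = 433 pm.

433 pm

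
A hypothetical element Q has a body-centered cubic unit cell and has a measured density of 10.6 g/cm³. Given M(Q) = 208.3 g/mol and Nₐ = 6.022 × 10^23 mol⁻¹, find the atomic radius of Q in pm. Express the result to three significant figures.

174 pm

For a BCC cell (Z = 2), a³ = Z·M/(N_A·ρ) = 2 × 208.3 / (6.022 × 10²³ × 10.60) = 6.526 × 10^-23 cm³, so a = 4.026 × 10^-8 cm = 402.6 pm.
Atoms touch along the body diagonal, so √3·a = 4r, so r = 0.4330 × a = 174 pm.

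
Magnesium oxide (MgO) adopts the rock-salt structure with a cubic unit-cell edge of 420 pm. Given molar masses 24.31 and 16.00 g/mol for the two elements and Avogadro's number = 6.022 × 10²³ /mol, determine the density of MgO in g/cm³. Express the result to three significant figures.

3.61 g/cm³

The rock-salt structure contains Z = 4 formula units per cell; M(MgO) = 24.31 + 16.00 = 40.31 g/mol.
a³ = (4.200 × 10^-8 cm)³ = 7.409 × 10^-23 cm³.
ρ = 4 × 40.31 / (6.022 × 10²³ × 7.409 × 10^-23) = 3.614 g/cm³.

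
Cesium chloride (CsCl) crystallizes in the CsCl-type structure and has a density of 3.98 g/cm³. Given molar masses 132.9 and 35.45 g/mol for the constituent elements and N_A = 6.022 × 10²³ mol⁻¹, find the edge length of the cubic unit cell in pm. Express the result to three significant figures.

413 pm

M(CsCl) = 168.35 g/mol; Z = 1 formula unit per cell.
a³ = Z·M/(N_A·ρ) = 1 × 168.35 / (6.022 × 10²³ × 3.98) = 7.024 × 10^-23 cm³, so a = 4.126 × 10^-8 cm = 413 pm.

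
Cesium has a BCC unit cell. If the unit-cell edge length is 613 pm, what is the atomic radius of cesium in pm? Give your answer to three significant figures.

In a BCC lattice, atoms touch along the body diagonal, so √3·a = 4r.
r = √3·a/4 = 1.7321 × 613 / 4 = 265 pm.

265 pm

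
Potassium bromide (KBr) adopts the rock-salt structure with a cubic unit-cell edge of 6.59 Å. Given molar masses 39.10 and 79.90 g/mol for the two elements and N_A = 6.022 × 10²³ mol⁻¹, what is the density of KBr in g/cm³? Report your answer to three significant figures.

The rock-salt structure contains Z = 4 formula units per cell; M(KBr) = 39.10 + 79.90 = 119.0 g/mol.
a³ = (6.590 × 10^-8 cm)³ = 2.862 × 10^-22 cm³.
ρ = 4 × 119.0 / (6.022 × 10²³ × 2.862 × 10^-22) = 2.762 g/cm³.

2.76 g/cm³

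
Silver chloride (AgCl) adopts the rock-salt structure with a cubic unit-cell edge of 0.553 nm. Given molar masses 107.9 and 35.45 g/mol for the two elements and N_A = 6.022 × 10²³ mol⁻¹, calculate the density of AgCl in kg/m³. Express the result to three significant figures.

The rock-salt structure contains Z = 4 formula units per cell; M(AgCl) = 107.9 + 35.45 = 143.35 g/mol.
a³ = (5.530 × 10^-8 cm)³ = 1.691 × 10^-22 cm³.
ρ = 4 × 143.35 / (6.022 × 10²³ × 1.691 × 10^-22) = 5.630 g/cm³ = 5630 kg/m³.

5630 kg/m³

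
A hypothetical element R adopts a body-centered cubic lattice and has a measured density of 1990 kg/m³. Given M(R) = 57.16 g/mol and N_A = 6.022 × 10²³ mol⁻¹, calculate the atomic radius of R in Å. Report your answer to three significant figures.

1.98 Å

For a BCC cell (Z = 2), a³ = Z·M/(N_A·ρ) = 2 × 57.16 / (6.022 × 10²³ × 1.990) = 9.540 × 10^-23 cm³, so a = 4.569 × 10^-8 cm = 4.569 Å.
Atoms touch along the body diagonal, so √3·a = 4r, so r = 0.4330 × a = 1.98 Å.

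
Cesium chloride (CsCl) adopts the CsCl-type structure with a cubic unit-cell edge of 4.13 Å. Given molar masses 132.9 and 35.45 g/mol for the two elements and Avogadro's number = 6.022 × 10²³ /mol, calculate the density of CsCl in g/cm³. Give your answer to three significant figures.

3.97 g/cm³

The CsCl-type structure contains Z = 1 formula unit per cell; M(CsCl) = 132.9 + 35.45 = 168.35 g/mol.
a³ = (4.130 × 10^-8 cm)³ = 7.044 × 10^-23 cm³.
ρ = 1 × 168.35 / (6.022 × 10²³ × 7.044 × 10^-23) = 3.968 g/cm³.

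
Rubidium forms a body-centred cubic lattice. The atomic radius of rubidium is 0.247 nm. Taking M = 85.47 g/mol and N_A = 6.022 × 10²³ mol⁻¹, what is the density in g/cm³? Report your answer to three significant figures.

1.53 g/cm³

In a BCC lattice, atoms touch along the body diagonal, so √3·a = 4r, giving a = 0.5704 nm = 5.704 × 10^-8 cm.
With Z = 2, ρ = Z·M/(N_A·a³) = 2 × 85.47 / (6.022 × 10²³ × 1.856 × 10^-22) = 1.529 g/cm³.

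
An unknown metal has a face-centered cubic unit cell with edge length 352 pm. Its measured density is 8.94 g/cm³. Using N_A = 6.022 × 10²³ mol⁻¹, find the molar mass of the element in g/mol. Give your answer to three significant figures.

58.7 g/mol

An FCC cell has Z = 4 atoms; a = 3.520 × 10^-8 cm.
M = ρ·N_A·a³/Z = 8.94 × 6.022 × 10²³ × 4.361 × 10^-23 / 4 = 58.7 g/mol.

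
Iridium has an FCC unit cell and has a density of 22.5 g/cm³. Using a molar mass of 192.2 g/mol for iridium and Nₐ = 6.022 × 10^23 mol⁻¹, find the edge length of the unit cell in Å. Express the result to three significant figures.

With Z = 4 atoms per FCC cell, a³ = Z·M/(N_A·ρ) = 4 × 192.2 / (6.022 × 10²³ × 22.50 g/cm³) = 5.674 × 10^-23 cm³.
a = (5.674 × 10^-23)^(1/3) = 3.843 × 10^-8 cm = 3.84 Å.

3.84 Å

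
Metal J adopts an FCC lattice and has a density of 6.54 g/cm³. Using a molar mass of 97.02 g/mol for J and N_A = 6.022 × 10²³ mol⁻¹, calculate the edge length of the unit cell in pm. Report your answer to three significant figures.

462 pm

With Z = 4 atoms per FCC cell, a³ = Z·M/(N_A·ρ) = 4 × 97.02 / (6.022 × 10²³ × 6.540 g/cm³) = 9.854 × 10^-23 cm³.
a = (9.854 × 10^-23)^(1/3) = 4.619 × 10^-8 cm = 462 pm.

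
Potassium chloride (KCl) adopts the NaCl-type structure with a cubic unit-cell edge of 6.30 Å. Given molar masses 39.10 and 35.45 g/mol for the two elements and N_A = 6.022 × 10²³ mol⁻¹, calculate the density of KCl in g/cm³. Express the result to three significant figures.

The NaCl-type structure contains Z = 4 formula units per cell; M(KCl) = 39.10 + 35.45 = 74.55 g/mol.
a³ = (6.300 × 10^-8 cm)³ = 2.500 × 10^-22 cm³.
ρ = 4 × 74.55 / (6.022 × 10²³ × 2.500 × 10^-22) = 1.980 g/cm³.

1.98 g/cm³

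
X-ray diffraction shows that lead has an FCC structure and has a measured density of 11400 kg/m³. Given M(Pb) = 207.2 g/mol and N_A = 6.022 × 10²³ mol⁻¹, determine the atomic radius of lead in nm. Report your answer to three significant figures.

0.175 nm

For an FCC cell (Z = 4), a³ = Z·M/(N_A·ρ) = 4 × 207.2 / (6.022 × 10²³ × 11.40) = 1.207 × 10^-22 cm³, so a = 4.942 × 10^-8 cm = 0.4942 nm.
Atoms touch along the face diagonal, so √2·a = 4r, so r = 0.3536 × a = 0.175 nm.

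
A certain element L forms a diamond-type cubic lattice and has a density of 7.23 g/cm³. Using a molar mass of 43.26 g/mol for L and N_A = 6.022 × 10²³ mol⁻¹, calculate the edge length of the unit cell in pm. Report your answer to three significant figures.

With Z = 8 atoms per diamond cubic cell, a³ = Z·M/(N_A·ρ) = 8 × 43.26 / (6.022 × 10²³ × 7.230 g/cm³) = 7.949 × 10^-23 cm³.
a = (7.949 × 10^-23)^(1/3) = 4.300 × 10^-8 cm = 430 pm.

430 pm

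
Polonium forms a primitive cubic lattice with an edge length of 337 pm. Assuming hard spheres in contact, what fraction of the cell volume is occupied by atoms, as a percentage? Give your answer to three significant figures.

52.4%

In a simple cubic lattice atoms touch along the cell edge, so a = 2r, so r = 0.5000a = 168.5 pm.
Packing fraction = Z·(4/3)πr³ / a³ = 1 × (4/3)π × (168.5)³ / (337)³ = 0.5236 = 52.4%.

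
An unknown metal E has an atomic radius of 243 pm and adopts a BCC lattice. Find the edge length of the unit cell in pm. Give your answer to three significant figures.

561 pm

In a BCC lattice, atoms touch along the body diagonal, so √3·a = 4r.
a = 4r/√3 = 4 × 243 / 1.7321 = 561 pm.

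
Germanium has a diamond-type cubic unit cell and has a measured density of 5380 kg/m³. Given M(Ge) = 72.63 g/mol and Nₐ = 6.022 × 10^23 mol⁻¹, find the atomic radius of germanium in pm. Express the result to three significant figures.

For a diamond cubic cell (Z = 8), a³ = Z·M/(N_A·ρ) = 8 × 72.63 / (6.022 × 10²³ × 5.380) = 1.793 × 10^-22 cm³, so a = 5.639 × 10^-8 cm = 563.9 pm.
Nearest neighbors lie along the body diagonal with √3·a = 8r, so r = 0.2165 × a = 122 pm.

122 pm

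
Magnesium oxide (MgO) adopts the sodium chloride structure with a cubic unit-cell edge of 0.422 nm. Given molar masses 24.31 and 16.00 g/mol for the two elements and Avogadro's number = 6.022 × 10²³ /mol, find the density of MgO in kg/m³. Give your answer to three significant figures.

The sodium chloride structure contains Z = 4 formula units per cell; M(MgO) = 24.31 + 16.00 = 40.31 g/mol.
a³ = (4.220 × 10^-8 cm)³ = 7.515 × 10^-23 cm³.
ρ = 4 × 40.31 / (6.022 × 10²³ × 7.515 × 10^-23) = 3.563 g/cm³ = 3560 kg/m³.

3560 kg/m³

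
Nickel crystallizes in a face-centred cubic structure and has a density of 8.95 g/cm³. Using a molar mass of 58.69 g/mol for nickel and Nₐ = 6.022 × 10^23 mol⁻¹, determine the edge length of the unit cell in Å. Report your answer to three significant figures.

With Z = 4 atoms per FCC cell, a³ = Z·M/(N_A·ρ) = 4 × 58.69 / (6.022 × 10²³ × 8.950 g/cm³) = 4.356 × 10^-23 cm³.
a = (4.356 × 10^-23)^(1/3) = 3.518 × 10^-8 cm = 3.52 Å.

3.52 Å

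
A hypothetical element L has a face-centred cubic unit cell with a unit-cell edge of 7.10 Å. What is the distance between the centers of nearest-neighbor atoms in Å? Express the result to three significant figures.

5.02 Å

In an FCC structure, atoms touch along the face diagonal, so √2·a = 4r; the nearest-neighbor distance equals 2r = 0.7071·a.
d = 0.7071 × 7.10 = 5.02 Å.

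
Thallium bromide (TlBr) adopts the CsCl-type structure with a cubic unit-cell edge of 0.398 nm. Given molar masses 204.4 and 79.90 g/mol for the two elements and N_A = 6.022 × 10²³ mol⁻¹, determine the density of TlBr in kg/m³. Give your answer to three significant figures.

The CsCl-type structure contains Z = 1 formula unit per cell; M(TlBr) = 204.4 + 79.90 = 284.3 g/mol.
a³ = (3.980 × 10^-8 cm)³ = 6.304 × 10^-23 cm³.
ρ = 1 × 284.3 / (6.022 × 10²³ × 6.304 × 10^-23) = 7.488 g/cm³ = 7490 kg/m³.

7490 kg/m³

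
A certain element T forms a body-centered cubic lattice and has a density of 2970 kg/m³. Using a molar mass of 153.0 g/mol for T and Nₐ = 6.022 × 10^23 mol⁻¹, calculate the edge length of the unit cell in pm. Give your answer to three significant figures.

555 pm

With Z = 2 atoms per BCC cell, a³ = Z·M/(N_A·ρ) = 2 × 153.0 / (6.022 × 10²³ × 2.970 g/cm³) = 1.711 × 10^-22 cm³.
a = (1.711 × 10^-22)^(1/3) = 5.551 × 10^-8 cm = 555 pm.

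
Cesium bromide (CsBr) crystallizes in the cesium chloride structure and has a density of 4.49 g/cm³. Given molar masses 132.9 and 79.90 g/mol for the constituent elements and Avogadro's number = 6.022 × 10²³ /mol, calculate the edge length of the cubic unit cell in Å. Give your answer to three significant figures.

4.29 Å

M(CsBr) = 212.8 g/mol; Z = 1 formula unit per cell.
a³ = Z·M/(N_A·ρ) = 1 × 212.8 / (6.022 × 10²³ × 4.49) = 7.870 × 10^-23 cm³, so a = 4.285 × 10^-8 cm = 4.29 Å.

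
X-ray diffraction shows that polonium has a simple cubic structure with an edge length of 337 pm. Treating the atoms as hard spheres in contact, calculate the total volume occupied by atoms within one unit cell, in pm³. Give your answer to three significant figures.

In a simple cubic lattice atoms touch along the cell edge, so a = 2r, so r = 0.5000a = 168.5 pm.
V_atoms = Z × (4/3)πr³ = 1 × (4/3)π × (168.5)³ = 2.00 × 10^7 pm³.

2.00 × 10^7 pm³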